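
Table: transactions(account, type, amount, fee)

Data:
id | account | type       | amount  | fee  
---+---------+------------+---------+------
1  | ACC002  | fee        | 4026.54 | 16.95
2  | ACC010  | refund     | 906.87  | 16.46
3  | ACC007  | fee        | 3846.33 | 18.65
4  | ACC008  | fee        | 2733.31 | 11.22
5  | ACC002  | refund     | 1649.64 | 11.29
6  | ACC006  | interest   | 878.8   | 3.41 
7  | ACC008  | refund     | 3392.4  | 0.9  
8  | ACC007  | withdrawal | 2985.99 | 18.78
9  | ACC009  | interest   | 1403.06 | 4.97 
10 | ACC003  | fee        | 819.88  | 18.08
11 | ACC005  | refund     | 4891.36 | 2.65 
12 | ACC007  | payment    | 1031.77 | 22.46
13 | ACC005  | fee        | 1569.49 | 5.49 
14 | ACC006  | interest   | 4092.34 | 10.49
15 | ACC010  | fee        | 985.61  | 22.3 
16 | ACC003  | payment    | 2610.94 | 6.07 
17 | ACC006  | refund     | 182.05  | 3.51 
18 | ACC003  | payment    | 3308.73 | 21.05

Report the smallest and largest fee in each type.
SELECT type, MIN(fee), MAX(fee)
FROM transactions
GROUP BY type

Result:
  fee: min=5.49, max=22.30
  interest: min=3.41, max=10.49
  payment: min=6.07, max=22.46
  refund: min=0.90, max=16.46
  withdrawal: min=18.78, max=18.78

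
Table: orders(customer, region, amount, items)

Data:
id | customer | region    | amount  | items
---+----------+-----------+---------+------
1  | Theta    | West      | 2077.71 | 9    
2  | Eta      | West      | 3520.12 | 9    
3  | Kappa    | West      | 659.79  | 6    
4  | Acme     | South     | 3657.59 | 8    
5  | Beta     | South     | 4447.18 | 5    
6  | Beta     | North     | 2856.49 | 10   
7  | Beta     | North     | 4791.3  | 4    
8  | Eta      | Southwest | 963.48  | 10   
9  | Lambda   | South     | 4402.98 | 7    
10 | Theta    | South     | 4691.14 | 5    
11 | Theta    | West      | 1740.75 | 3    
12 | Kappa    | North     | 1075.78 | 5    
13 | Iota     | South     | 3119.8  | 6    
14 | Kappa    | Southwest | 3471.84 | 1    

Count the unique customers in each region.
SELECT region, COUNT(DISTINCT customer)
FROM orders
GROUP BY region

Result:
  North: 2 distinct
  South: 5 distinct
  Southwest: 2 distinct
  West: 3 distinct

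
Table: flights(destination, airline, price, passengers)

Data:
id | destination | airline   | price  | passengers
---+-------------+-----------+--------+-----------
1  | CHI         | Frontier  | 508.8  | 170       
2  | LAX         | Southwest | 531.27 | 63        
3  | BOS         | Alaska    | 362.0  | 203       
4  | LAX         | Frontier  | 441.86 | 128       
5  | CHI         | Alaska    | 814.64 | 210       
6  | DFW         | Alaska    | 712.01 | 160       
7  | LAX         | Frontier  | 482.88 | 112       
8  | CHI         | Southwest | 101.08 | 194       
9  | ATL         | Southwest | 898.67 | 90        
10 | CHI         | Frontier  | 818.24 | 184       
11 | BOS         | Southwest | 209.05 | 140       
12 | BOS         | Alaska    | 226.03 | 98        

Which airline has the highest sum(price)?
SELECT airline, SUM(price) as val
FROM flights
GROUP BY airline
ORDER BY val DESC
LIMIT 1

Result: Frontier with sum(price) = 2251.78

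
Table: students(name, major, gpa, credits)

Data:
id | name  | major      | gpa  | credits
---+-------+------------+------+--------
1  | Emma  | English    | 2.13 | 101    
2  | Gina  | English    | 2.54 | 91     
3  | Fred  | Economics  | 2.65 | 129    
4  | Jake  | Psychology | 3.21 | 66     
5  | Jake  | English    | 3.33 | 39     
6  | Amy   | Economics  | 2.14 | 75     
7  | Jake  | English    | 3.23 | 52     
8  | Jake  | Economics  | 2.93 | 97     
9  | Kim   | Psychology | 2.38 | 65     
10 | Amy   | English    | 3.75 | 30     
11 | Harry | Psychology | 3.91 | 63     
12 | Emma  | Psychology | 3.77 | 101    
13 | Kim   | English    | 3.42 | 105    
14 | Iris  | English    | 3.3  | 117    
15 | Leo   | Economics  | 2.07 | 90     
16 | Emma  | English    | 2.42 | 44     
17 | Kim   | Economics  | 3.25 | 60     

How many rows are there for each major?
SELECT major, COUNT(*) as count
FROM students
GROUP BY major

Result:
  Economics: 5
  English: 8
  Psychology: 4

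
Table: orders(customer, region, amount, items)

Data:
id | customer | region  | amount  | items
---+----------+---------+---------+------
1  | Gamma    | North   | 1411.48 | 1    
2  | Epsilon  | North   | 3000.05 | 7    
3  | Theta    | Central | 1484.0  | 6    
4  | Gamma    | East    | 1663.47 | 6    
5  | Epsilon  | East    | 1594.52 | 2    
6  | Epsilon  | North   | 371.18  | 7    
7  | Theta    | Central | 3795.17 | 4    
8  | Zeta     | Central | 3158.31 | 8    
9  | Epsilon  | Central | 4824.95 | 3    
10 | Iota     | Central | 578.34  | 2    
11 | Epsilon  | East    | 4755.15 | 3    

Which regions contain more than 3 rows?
SELECT region, COUNT(*) as cnt
FROM orders
GROUP BY region
HAVING COUNT(*) > 3

Result:
  Central: 5

Note: HAVING filters groups after aggregation, WHERE filters rows before.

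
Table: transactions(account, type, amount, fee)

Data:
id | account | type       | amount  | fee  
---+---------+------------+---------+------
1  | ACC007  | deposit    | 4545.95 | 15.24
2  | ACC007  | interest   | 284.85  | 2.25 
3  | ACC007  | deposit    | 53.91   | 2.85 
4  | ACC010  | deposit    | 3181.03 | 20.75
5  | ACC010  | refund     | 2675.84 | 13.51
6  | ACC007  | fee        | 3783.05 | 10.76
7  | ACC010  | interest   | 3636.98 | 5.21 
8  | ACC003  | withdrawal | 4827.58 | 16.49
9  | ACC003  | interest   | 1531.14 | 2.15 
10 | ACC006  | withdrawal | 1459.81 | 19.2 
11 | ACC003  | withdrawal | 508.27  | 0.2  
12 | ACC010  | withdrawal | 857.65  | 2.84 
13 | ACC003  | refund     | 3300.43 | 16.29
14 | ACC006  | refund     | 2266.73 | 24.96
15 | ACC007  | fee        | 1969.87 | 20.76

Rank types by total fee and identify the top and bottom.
SELECT type, SUM(fee)
FROM transactions
GROUP BY type
ORDER BY SUM(fee)

All groups:
  interest: 9.61
  fee: 31.52
  withdrawal: 38.73
  deposit: 38.84
  refund: 54.76

Highest: refund (54.76)
Lowest: interest (9.61)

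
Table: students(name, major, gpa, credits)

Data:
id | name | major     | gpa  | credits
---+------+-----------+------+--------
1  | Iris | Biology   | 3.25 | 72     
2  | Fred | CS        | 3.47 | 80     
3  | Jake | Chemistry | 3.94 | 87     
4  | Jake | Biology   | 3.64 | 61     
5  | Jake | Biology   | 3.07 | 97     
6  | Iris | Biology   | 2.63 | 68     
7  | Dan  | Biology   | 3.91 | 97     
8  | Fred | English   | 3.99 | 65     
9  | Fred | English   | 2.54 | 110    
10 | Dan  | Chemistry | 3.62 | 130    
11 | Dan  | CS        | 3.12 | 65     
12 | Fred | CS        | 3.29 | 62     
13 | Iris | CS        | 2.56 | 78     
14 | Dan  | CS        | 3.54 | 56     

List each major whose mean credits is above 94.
SELECT major, AVG(credits)
FROM students
GROUP BY major
HAVING AVG(credits) > 94

Result:
  Chemistry: avg=108.50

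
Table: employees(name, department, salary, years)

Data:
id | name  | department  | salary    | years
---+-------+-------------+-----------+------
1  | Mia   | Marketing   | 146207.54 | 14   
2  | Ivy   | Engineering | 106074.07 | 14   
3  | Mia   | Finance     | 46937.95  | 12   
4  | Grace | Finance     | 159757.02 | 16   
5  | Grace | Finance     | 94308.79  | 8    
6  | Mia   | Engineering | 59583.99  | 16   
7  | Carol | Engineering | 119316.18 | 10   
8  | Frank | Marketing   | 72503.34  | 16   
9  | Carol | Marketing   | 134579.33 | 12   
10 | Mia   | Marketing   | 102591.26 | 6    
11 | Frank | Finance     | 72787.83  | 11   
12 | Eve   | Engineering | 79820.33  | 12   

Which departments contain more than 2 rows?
SELECT department, COUNT(*) as cnt
FROM employees
GROUP BY department
HAVING COUNT(*) > 2

Result:
  Engineering: 4
  Finance: 4
  Marketing: 4

Note: HAVING filters groups after aggregation, WHERE filters rows before.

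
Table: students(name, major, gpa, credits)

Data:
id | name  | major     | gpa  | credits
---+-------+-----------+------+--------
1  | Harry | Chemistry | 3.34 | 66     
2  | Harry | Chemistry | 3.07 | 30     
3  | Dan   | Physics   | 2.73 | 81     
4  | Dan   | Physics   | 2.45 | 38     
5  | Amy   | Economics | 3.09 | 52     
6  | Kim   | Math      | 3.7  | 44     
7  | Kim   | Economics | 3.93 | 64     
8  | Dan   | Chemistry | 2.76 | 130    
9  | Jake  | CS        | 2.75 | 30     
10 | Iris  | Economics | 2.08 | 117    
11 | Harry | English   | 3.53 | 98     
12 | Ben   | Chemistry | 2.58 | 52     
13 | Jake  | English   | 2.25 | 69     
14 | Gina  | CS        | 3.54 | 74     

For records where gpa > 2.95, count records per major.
SELECT major, COUNT(*)
FROM students
WHERE gpa > 2.95
GROUP BY major

Note: WHERE filters rows before grouping.

Result:
  CS: 1
  Chemistry: 2
  Economics: 2
  English: 1
  Math: 1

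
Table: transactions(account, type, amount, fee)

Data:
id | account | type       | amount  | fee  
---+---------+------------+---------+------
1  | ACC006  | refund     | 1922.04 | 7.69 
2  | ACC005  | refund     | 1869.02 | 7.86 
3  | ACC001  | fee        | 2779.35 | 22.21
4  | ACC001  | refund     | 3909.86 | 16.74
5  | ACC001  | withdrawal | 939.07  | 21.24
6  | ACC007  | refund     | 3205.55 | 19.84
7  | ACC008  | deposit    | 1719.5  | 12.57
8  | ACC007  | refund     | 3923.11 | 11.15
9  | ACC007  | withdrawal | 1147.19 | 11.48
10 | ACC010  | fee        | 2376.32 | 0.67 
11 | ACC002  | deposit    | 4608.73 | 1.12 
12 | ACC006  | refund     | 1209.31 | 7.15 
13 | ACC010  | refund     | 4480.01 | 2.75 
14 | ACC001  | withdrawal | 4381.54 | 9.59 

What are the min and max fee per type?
SELECT type, MIN(fee), MAX(fee)
FROM transactions
GROUP BY type

Result:
  deposit: min=1.12, max=12.57
  fee: min=0.67, max=22.21
  refund: min=2.75, max=19.84
  withdrawal: min=9.59, max=21.24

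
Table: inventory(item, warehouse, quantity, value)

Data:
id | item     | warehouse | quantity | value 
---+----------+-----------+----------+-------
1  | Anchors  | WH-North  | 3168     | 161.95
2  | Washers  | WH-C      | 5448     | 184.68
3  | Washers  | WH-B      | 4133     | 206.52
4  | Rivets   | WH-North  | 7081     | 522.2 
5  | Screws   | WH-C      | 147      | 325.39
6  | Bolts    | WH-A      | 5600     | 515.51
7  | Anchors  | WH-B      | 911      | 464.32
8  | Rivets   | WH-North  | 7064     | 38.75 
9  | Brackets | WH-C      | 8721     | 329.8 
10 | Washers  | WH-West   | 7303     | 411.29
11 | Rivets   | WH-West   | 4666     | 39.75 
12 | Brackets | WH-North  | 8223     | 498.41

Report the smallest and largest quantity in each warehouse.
SELECT warehouse, MIN(quantity), MAX(quantity)
FROM inventory
GROUP BY warehouse

Result:
  WH-A: min=5600, max=5600
  WH-B: min=911, max=4133
  WH-C: min=147, max=8721
  WH-North: min=3168, max=8223
  WH-West: min=4666, max=7303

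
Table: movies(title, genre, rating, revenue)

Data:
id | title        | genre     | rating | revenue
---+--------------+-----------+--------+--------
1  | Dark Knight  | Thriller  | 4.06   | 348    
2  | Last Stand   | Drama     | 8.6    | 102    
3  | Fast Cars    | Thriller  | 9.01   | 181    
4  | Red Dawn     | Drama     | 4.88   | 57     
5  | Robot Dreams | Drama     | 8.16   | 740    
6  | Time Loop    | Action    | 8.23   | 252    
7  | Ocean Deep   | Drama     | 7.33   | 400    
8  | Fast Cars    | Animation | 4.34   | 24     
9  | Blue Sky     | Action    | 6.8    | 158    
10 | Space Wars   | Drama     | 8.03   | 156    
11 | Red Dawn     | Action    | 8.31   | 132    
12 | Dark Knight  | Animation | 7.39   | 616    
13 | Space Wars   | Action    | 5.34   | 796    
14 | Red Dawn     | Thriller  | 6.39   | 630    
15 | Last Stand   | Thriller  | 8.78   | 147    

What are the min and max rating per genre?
SELECT genre, MIN(rating), MAX(rating)
FROM movies
GROUP BY genre

Result:
  Action: min=5.34, max=8.31
  Animation: min=4.34, max=7.39
  Drama: min=4.88, max=8.60
  Thriller: min=4.06, max=9.01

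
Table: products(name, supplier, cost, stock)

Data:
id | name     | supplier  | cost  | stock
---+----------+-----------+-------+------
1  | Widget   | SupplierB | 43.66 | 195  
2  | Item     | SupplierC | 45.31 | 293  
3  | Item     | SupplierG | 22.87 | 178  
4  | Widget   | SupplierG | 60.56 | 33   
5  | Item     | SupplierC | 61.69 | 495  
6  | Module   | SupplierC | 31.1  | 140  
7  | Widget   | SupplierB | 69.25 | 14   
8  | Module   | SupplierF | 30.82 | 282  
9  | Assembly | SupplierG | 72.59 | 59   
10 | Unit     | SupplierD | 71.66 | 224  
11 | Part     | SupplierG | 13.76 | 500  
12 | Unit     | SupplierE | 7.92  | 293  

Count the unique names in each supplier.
SELECT supplier, COUNT(DISTINCT name)
FROM products
GROUP BY supplier

Result:
  SupplierB: 1 distinct
  SupplierC: 2 distinct
  SupplierD: 1 distinct
  SupplierE: 1 distinct
  SupplierF: 1 distinct
  SupplierG: 4 distinct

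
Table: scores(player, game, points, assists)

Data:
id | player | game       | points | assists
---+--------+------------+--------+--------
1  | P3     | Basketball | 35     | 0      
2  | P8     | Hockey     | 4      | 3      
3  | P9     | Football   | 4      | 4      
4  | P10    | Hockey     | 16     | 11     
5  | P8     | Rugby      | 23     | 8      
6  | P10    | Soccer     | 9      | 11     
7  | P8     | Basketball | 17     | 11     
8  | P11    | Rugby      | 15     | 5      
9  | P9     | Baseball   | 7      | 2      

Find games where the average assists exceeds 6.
SELECT game, AVG(assists)
FROM scores
GROUP BY game
HAVING AVG(assists) > 6

Result:
  Hockey: avg=7.00
  Rugby: avg=6.50
  Soccer: avg=11.00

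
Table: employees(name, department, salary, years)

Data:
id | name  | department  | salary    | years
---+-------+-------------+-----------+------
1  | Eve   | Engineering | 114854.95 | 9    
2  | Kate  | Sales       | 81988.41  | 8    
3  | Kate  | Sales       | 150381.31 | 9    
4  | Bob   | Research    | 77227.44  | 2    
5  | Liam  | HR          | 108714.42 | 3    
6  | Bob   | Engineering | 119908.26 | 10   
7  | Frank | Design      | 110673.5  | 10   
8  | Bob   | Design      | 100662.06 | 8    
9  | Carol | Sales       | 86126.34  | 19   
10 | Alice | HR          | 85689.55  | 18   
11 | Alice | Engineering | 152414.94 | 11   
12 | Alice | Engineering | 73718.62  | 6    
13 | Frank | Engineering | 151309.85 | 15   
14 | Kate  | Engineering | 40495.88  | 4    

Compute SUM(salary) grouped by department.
SELECT department, SUM(salary) as result
FROM employees
GROUP BY department

Result:
  Design: 211335.56
  Engineering: 652702.50
  HR: 194403.97
  Research: 77227.44
  Sales: 318496.06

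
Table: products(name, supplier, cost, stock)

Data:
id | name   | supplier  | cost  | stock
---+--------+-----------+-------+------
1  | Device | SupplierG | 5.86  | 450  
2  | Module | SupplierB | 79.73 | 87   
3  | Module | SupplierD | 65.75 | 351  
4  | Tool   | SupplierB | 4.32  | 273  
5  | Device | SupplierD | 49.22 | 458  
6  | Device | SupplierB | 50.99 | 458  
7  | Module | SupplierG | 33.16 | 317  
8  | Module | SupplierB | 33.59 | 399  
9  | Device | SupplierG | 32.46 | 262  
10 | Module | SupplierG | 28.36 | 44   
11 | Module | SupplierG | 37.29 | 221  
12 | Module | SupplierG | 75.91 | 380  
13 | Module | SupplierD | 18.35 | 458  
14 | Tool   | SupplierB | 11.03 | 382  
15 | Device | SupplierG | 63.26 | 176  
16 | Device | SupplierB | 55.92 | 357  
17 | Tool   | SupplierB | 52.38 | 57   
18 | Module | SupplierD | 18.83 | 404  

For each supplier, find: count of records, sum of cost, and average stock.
SELECT supplier,
       COUNT(*) as cnt,
       SUM(cost) as total_cost,
       AVG(stock) as avg_stock
FROM products
GROUP BY supplier

Result:
  SupplierB: 7 records, 287.96 total cost, 287.57 avg stock
  SupplierD: 4 records, 152.15 total cost, 417.75 avg stock
  SupplierG: 7 records, 276.30 total cost, 264.29 avg stock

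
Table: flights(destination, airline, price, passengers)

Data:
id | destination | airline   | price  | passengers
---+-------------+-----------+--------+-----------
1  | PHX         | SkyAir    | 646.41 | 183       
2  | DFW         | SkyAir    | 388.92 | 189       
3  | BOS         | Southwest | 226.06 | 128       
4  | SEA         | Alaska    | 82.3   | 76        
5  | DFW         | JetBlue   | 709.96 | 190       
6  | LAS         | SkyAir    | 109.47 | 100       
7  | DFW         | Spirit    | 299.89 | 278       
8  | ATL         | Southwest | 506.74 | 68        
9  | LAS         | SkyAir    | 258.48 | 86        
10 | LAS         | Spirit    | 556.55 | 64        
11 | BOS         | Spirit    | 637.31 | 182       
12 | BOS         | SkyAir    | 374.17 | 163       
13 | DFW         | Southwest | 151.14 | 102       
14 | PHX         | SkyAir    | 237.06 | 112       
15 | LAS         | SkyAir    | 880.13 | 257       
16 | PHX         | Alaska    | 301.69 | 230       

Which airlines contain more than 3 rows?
SELECT airline, COUNT(*) as cnt
FROM flights
GROUP BY airline
HAVING COUNT(*) > 3

Result:
  SkyAir: 7

Note: HAVING filters groups after aggregation, WHERE filters rows before.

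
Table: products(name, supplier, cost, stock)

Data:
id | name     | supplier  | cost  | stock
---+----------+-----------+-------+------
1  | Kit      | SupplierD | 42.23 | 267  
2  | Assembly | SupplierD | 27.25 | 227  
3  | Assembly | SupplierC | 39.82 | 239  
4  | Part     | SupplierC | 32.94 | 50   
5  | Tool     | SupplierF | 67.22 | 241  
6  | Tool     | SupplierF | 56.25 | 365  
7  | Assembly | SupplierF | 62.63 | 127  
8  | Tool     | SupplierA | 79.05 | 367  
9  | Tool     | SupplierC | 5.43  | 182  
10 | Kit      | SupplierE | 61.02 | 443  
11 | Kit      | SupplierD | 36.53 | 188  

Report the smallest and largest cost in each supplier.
SELECT supplier, MIN(cost), MAX(cost)
FROM products
GROUP BY supplier

Result:
  SupplierA: min=79.05, max=79.05
  SupplierC: min=5.43, max=39.82
  SupplierD: min=27.25, max=42.23
  SupplierE: min=61.02, max=61.02
  SupplierF: min=56.25, max=67.22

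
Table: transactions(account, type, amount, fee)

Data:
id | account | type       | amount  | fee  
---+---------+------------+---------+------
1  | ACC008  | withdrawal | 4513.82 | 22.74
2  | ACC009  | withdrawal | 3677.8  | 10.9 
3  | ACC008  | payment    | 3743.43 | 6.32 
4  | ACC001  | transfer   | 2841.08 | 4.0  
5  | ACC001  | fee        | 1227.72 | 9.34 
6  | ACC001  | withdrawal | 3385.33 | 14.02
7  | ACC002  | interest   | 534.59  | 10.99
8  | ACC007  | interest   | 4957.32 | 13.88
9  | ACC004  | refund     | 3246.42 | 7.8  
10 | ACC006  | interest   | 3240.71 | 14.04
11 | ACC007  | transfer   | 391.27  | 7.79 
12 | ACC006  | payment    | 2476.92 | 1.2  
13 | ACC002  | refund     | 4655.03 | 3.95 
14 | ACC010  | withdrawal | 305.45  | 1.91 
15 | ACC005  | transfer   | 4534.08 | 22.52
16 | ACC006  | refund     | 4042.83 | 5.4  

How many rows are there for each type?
SELECT type, COUNT(*) as count
FROM transactions
GROUP BY type

Result:
  fee: 1
  interest: 3
  payment: 2
  refund: 3
  transfer: 3
  withdrawal: 4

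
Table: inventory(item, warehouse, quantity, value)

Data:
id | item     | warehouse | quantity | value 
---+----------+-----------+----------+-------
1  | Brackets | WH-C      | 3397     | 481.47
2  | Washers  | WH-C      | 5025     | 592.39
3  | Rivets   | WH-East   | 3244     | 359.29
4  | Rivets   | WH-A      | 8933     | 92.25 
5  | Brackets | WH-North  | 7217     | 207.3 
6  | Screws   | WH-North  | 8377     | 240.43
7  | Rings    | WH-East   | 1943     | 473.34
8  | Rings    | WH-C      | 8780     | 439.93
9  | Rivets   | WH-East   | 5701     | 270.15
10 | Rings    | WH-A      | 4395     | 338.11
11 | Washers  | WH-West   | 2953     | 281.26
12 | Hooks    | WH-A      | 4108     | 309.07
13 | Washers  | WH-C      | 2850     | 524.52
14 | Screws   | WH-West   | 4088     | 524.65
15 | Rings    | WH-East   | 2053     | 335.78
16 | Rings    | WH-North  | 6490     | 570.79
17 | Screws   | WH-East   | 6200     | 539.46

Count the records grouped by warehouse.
SELECT warehouse, COUNT(*) as count
FROM inventory
GROUP BY warehouse

Result:
  WH-A: 3
  WH-C: 4
  WH-East: 5
  WH-North: 3
  WH-West: 2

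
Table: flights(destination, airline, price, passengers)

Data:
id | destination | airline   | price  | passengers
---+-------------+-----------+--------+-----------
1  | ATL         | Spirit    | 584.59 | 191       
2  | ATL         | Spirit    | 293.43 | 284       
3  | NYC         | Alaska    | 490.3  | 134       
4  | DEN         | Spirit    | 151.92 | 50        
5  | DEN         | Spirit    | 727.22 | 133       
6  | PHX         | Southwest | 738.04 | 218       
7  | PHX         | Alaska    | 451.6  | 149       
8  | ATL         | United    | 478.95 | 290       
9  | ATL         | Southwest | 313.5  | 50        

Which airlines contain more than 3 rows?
SELECT airline, COUNT(*) as cnt
FROM flights
GROUP BY airline
HAVING COUNT(*) > 3

Result:
  Spirit: 4

Note: HAVING filters groups after aggregation, WHERE filters rows before.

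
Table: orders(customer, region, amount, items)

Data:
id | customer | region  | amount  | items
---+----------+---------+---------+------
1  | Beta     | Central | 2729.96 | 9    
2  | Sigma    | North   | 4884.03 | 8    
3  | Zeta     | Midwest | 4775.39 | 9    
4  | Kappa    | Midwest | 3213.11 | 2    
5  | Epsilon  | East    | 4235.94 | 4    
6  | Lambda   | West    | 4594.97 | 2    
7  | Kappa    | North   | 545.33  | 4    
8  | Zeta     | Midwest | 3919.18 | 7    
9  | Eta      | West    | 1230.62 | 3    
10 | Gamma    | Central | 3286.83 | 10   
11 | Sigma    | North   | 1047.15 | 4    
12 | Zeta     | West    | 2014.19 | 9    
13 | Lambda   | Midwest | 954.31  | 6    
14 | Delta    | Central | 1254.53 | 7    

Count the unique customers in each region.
SELECT region, COUNT(DISTINCT customer)
FROM orders
GROUP BY region

Result:
  Central: 3 distinct
  East: 1 distinct
  Midwest: 3 distinct
  North: 2 distinct
  West: 3 distinct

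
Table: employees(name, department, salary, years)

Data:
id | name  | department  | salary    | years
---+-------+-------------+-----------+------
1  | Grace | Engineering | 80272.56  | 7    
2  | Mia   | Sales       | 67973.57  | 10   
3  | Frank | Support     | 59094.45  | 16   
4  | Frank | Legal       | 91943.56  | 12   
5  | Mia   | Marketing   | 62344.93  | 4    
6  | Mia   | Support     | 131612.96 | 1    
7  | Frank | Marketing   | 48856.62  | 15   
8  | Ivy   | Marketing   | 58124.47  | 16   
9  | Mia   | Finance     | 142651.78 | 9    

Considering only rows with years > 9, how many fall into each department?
SELECT department, COUNT(*)
FROM employees
WHERE years > 9
GROUP BY department

Note: WHERE filters rows before grouping.

Result:
  Legal: 1
  Marketing: 2
  Sales: 1
  Support: 1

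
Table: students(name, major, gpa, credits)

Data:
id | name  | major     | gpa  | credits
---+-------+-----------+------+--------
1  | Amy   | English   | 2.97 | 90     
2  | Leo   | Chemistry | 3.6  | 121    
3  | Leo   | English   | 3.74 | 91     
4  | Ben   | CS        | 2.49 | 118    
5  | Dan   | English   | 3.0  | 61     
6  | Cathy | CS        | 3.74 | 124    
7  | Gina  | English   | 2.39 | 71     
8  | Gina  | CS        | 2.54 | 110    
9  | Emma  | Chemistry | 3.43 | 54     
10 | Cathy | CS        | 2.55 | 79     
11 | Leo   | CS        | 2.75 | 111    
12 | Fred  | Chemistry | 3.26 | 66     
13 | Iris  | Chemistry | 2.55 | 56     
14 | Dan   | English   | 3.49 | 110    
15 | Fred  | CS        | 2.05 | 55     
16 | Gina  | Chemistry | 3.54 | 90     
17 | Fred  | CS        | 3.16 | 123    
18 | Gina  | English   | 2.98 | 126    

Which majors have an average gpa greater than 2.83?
SELECT major, AVG(gpa)
FROM students
GROUP BY major
HAVING AVG(gpa) > 2.83

Result:
  Chemistry: avg=3.28
  English: avg=3.10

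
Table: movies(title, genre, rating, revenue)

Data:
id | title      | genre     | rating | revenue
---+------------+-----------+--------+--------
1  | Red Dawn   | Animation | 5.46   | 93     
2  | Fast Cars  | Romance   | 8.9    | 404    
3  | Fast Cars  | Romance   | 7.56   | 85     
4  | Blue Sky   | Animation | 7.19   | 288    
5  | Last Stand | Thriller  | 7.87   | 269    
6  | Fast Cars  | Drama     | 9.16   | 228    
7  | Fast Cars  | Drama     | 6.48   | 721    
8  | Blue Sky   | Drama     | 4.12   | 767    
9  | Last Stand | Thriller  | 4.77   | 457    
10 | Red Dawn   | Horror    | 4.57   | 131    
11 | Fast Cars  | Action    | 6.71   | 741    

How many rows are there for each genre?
SELECT genre, COUNT(*) as count
FROM movies
GROUP BY genre

Result:
  Action: 1
  Animation: 2
  Drama: 3
  Horror: 1
  Romance: 2
  Thriller: 2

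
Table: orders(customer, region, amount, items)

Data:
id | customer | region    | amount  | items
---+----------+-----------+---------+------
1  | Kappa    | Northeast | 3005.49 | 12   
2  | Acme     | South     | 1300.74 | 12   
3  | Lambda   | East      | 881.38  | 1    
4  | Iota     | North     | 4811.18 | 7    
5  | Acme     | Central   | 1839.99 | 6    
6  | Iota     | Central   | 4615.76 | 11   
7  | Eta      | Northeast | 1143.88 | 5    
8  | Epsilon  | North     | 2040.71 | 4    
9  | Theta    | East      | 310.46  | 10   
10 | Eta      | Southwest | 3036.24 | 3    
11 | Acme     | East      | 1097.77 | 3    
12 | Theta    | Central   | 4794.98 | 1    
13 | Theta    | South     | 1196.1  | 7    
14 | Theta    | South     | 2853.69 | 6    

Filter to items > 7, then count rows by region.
SELECT region, COUNT(*)
FROM orders
WHERE items > 7
GROUP BY region

Note: WHERE filters rows before grouping.

Result:
  Central: 1
  East: 1
  Northeast: 1
  South: 1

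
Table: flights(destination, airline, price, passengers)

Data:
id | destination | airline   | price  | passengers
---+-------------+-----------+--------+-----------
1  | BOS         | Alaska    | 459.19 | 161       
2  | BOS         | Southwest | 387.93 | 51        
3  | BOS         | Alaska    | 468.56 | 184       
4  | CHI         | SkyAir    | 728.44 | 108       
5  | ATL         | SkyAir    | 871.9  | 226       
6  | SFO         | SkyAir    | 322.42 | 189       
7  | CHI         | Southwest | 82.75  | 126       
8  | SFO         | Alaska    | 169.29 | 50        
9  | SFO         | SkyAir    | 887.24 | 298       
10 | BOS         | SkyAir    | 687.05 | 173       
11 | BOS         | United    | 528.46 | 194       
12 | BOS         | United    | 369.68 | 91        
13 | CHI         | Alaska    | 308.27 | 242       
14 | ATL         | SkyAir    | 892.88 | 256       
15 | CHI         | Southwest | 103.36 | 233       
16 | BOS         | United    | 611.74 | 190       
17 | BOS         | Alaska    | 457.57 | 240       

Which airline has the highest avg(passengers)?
SELECT airline, AVG(passengers) as val
FROM flights
GROUP BY airline
ORDER BY val DESC
LIMIT 1

Result: SkyAir with avg(passengers) = 208.33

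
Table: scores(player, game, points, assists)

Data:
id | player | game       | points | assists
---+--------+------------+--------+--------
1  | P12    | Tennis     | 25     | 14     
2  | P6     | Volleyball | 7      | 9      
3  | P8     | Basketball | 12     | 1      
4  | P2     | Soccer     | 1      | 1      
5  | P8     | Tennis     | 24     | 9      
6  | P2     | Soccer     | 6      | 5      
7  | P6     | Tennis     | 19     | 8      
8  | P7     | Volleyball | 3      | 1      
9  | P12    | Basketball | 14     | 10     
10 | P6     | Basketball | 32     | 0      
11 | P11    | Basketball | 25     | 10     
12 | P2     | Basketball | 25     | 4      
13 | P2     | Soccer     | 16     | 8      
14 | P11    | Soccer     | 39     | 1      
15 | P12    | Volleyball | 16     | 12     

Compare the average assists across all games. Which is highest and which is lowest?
SELECT game, AVG(assists)
FROM scores
GROUP BY game
ORDER BY AVG(assists)

All groups:
  Soccer: 3.75
  Basketball: 5.00
  Volleyball: 7.33
  Tennis: 10.33

Highest: Tennis (10.33)
Lowest: Soccer (3.75)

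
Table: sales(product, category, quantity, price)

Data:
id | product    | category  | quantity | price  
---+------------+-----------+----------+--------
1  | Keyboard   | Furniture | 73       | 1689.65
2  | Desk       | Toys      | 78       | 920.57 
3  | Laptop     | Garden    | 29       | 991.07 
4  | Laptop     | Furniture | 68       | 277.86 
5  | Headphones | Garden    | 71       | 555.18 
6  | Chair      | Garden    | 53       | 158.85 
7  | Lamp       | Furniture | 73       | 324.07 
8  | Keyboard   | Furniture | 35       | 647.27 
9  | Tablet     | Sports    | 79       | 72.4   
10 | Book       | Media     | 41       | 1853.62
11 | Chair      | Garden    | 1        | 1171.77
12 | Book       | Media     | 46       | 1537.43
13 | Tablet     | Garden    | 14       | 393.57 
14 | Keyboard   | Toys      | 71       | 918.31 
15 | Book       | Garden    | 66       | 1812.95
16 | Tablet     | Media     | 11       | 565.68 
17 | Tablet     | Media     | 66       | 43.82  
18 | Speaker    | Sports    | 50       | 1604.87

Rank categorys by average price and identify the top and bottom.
SELECT category, AVG(price)
FROM sales
GROUP BY category
ORDER BY AVG(price)

All groups:
  Furniture: 734.71
  Sports: 838.64
  Garden: 847.23
  Toys: 919.44
  Media: 1000.14

Highest: Media (1000.14)
Lowest: Furniture (734.71)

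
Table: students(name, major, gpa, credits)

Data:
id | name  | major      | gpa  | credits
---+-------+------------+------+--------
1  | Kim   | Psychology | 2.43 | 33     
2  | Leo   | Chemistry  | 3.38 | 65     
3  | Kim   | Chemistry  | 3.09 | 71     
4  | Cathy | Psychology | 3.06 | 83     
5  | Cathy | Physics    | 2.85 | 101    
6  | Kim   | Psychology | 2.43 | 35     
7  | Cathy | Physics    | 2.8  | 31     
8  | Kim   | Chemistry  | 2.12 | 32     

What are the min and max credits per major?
SELECT major, MIN(credits), MAX(credits)
FROM students
GROUP BY major

Result:
  Chemistry: min=32, max=71
  Physics: min=31, max=101
  Psychology: min=33, max=83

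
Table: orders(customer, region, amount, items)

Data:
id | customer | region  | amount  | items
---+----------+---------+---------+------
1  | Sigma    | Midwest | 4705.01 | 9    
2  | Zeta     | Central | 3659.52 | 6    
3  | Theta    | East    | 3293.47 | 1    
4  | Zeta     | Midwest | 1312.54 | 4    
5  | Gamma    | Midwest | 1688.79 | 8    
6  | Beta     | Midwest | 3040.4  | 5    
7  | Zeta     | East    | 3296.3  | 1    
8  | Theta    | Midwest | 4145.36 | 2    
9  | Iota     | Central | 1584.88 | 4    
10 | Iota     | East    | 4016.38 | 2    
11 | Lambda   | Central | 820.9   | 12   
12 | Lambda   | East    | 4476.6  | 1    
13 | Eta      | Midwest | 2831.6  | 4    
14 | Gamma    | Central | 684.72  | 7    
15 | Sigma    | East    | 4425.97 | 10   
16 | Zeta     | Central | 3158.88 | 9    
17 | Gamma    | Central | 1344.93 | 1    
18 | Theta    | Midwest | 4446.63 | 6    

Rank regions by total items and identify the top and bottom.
SELECT region, SUM(items)
FROM orders
GROUP BY region
ORDER BY SUM(items)

All groups:
  East: 15
  Midwest: 38
  Central: 39

Highest: Central (39)
Lowest: East (15)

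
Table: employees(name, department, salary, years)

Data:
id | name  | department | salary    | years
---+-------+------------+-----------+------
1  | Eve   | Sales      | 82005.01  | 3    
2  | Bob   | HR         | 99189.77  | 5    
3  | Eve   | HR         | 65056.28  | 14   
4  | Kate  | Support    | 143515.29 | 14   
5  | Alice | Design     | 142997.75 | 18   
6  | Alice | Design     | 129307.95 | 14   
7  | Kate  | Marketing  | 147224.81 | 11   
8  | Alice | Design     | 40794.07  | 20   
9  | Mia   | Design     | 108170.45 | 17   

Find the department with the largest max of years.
SELECT department, MAX(years) as val
FROM employees
GROUP BY department
ORDER BY val DESC
LIMIT 1

Result: Design with max(years) = 20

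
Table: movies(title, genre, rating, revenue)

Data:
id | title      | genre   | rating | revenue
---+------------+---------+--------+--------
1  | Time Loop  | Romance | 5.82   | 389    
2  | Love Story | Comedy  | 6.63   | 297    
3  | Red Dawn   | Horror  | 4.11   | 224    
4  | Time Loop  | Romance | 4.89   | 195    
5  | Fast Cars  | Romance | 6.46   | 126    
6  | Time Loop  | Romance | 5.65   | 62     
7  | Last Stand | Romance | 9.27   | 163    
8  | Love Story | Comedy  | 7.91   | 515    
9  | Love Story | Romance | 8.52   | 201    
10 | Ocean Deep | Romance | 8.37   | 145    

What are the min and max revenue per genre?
SELECT genre, MIN(revenue), MAX(revenue)
FROM movies
GROUP BY genre

Result:
  Comedy: min=297, max=515
  Horror: min=224, max=224
  Romance: min=62, max=389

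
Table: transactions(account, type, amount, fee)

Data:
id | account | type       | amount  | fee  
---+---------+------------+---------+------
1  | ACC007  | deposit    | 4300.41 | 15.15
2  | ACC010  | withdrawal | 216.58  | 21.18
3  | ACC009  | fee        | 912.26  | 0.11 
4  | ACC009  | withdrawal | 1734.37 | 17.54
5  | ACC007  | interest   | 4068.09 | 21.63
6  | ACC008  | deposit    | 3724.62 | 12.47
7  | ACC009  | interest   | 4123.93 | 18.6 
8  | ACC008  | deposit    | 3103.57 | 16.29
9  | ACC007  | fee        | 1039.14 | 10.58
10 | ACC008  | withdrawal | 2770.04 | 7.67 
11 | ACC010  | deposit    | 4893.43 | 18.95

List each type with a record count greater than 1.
SELECT type, COUNT(*) as cnt
FROM transactions
GROUP BY type
HAVING COUNT(*) > 1

Result:
  deposit: 4
  fee: 2
  interest: 2
  withdrawal: 3

Note: HAVING filters groups after aggregation, WHERE filters rows before.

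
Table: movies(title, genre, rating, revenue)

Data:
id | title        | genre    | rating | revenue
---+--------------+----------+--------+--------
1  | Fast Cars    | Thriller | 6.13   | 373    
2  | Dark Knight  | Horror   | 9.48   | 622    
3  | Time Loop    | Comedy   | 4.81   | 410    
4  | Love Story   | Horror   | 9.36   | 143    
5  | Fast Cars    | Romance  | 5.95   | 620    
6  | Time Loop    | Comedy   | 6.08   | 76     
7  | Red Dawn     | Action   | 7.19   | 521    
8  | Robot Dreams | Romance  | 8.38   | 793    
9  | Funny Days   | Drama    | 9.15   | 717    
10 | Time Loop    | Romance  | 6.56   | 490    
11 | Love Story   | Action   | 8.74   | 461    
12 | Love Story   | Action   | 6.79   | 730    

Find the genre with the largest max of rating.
SELECT genre, MAX(rating) as val
FROM movies
GROUP BY genre
ORDER BY val DESC
LIMIT 1

Result: Horror with max(rating) = 9.48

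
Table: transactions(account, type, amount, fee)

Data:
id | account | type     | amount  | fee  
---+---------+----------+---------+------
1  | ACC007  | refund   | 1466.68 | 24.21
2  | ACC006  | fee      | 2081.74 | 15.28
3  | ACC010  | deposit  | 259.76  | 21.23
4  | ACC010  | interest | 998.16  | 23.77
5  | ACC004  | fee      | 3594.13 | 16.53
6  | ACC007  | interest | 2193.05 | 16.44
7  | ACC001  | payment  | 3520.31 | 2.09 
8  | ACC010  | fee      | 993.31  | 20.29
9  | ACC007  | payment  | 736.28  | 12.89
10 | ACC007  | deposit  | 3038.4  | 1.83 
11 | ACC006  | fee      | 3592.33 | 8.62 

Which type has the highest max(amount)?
SELECT type, MAX(amount) as val
FROM transactions
GROUP BY type
ORDER BY val DESC
LIMIT 1

Result: fee with max(amount) = 3594.13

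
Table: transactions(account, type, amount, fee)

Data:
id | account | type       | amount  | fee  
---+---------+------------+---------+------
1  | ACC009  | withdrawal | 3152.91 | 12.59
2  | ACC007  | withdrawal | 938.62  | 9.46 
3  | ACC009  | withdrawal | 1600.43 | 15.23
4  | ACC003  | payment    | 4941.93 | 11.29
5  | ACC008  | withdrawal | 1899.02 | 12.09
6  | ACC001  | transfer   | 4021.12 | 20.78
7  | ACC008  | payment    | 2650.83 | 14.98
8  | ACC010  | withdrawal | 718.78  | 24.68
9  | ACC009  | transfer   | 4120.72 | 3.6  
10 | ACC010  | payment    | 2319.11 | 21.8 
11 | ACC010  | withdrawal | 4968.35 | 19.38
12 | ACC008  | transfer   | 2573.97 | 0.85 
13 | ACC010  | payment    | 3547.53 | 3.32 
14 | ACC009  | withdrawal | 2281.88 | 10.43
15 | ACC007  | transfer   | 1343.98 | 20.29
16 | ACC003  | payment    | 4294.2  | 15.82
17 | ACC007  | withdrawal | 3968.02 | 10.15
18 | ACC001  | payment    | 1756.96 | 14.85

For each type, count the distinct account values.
SELECT type, COUNT(DISTINCT account)
FROM transactions
GROUP BY type

Result:
  payment: 4 distinct
  transfer: 4 distinct
  withdrawal: 4 distinct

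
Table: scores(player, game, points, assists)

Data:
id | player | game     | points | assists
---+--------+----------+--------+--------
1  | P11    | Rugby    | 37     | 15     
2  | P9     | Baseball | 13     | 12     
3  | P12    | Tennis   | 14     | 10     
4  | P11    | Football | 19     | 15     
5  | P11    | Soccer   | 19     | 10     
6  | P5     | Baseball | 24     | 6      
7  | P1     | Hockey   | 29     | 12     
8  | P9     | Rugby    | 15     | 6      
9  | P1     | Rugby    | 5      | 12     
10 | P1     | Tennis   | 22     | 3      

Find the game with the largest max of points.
SELECT game, MAX(points) as val
FROM scores
GROUP BY game
ORDER BY val DESC
LIMIT 1

Result: Rugby with max(points) = 37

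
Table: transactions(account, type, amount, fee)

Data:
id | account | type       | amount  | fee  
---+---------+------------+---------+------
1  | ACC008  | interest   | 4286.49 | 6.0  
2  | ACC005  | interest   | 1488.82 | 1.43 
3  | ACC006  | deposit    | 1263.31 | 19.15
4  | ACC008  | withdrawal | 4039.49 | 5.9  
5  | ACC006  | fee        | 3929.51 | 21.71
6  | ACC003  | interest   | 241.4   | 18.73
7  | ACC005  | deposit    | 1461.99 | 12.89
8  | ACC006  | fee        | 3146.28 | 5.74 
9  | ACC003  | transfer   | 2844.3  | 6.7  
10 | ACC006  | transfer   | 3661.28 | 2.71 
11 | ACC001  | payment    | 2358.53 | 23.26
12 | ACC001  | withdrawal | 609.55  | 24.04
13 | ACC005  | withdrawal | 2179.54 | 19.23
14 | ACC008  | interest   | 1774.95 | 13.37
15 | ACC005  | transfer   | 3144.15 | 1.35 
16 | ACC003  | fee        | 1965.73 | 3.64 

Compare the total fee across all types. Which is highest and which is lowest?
SELECT type, SUM(fee)
FROM transactions
GROUP BY type
ORDER BY SUM(fee)

All groups:
  transfer: 10.76
  payment: 23.26
  fee: 31.09
  deposit: 32.04
  interest: 39.53
  withdrawal: 49.17

Highest: withdrawal (49.17)
Lowest: transfer (10.76)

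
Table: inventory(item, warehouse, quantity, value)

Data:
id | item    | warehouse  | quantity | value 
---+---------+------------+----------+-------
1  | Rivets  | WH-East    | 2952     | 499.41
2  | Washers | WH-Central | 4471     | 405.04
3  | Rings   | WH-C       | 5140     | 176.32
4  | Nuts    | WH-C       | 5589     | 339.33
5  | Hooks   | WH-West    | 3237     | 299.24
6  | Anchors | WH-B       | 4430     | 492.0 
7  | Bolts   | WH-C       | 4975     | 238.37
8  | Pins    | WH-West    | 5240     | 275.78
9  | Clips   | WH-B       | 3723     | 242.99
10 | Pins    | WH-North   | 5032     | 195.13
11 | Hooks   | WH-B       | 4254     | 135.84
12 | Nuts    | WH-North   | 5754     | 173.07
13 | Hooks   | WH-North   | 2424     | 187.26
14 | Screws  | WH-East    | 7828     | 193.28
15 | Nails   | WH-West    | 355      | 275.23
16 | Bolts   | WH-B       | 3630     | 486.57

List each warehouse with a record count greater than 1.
SELECT warehouse, COUNT(*) as cnt
FROM inventory
GROUP BY warehouse
HAVING COUNT(*) > 1

Result:
  WH-B: 4
  WH-C: 3
  WH-East: 2
  WH-North: 3
  WH-West: 3

Note: HAVING filters groups after aggregation, WHERE filters rows before.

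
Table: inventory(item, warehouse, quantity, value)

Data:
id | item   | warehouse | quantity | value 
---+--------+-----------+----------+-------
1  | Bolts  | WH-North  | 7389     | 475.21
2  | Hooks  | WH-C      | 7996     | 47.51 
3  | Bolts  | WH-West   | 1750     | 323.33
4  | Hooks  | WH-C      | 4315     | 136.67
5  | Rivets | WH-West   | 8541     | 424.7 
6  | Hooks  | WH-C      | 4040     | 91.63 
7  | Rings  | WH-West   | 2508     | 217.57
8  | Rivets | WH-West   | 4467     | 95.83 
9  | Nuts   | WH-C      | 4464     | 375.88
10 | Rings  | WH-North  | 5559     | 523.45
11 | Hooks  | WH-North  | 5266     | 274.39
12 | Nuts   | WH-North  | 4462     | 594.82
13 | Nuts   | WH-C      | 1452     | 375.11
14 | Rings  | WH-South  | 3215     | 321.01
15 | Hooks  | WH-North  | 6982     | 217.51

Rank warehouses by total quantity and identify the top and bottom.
SELECT warehouse, SUM(quantity)
FROM inventory
GROUP BY warehouse
ORDER BY SUM(quantity)

All groups:
  WH-South: 3215
  WH-West: 17266
  WH-C: 22267
  WH-North: 29658

Highest: WH-North (29658)
Lowest: WH-South (3215)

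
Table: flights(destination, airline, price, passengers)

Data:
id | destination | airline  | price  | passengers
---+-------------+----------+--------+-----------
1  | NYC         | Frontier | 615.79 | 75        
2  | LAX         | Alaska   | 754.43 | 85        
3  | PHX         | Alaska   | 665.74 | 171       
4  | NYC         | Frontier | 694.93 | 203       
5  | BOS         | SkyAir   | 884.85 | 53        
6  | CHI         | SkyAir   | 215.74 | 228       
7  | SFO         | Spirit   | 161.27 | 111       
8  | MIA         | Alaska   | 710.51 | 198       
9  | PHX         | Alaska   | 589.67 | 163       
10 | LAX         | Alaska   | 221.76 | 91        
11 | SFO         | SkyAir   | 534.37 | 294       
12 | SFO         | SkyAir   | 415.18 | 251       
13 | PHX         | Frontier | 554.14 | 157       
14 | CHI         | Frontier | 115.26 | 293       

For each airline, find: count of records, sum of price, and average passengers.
SELECT airline,
       COUNT(*) as cnt,
       SUM(price) as total_price,
       AVG(passengers) as avg_passengers
FROM flights
GROUP BY airline

Result:
  Alaska: 5 records, 2942.11 total price, 141.60 avg passengers
  Frontier: 4 records, 1980.12 total price, 182.00 avg passengers
  SkyAir: 4 records, 2050.14 total price, 206.50 avg passengers
  Spirit: 1 records, 161.27 total price, 111.00 avg passengers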